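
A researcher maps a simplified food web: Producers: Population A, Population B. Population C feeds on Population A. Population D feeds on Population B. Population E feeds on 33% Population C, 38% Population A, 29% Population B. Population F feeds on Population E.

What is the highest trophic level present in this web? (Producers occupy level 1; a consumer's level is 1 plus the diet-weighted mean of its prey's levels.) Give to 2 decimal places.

Population C: 1 + 1 = 2
Population D: 1 + 1 = 2
Population E: 1 + (0.33×2 + 0.38×1 + 0.29×1) = 2.33
Population F: 1 + 2.33 = 3.33

3.33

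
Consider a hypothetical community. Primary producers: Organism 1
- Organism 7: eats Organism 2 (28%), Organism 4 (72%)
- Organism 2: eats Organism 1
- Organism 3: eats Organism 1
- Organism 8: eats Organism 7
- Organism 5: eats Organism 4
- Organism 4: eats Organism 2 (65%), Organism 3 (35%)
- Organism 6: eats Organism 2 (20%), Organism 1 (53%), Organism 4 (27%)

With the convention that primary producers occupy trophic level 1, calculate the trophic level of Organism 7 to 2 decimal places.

3.72

Organism 2: 1 + 1 = 2
Organism 3: 1 + 1 = 2
Organism 4: 1 + (0.65×2 + 0.35×2) = 3
Organism 5: 1 + 3 = 4
Organism 6: 1 + (0.2×2 + 0.53×1 + 0.27×3) = 2.74
Organism 7: 1 + (0.28×2 + 0.72×3) = 3.72
Organism 8: 1 + 3.72 = 4.72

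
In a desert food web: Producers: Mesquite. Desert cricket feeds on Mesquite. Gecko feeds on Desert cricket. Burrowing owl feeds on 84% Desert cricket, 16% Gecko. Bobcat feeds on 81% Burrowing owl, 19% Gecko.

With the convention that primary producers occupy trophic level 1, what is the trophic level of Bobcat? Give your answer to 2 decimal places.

Desert cricket: 1 + 1 = 2
Gecko: 1 + 2 = 3
Burrowing owl: 1 + (0.84×2 + 0.16×3) = 3.16
Bobcat: 1 + (0.81×3.16 + 0.19×3) = 4.1296

4.13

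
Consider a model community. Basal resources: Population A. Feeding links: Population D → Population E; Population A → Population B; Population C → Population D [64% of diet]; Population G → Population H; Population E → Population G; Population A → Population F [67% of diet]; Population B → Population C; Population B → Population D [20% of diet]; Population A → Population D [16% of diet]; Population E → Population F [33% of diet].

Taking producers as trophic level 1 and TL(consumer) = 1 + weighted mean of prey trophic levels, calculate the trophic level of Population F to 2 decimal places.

3.15

Population B: 1 + 1 = 2
Population C: 1 + 2 = 3
Population D: 1 + (0.2×2 + 0.64×3 + 0.16×1) = 3.48
Population E: 1 + 3.48 = 4.48
Population F: 1 + (0.67×1 + 0.33×4.48) = 3.1484
Population G: 1 + 4.48 = 5.48
Population H: 1 + 5.48 = 6.48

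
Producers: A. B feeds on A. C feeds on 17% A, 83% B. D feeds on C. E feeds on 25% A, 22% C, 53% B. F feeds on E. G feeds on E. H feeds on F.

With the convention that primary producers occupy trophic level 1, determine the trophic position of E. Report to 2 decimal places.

B: 1 + 1 = 2
C: 1 + (0.17×1 + 0.83×2) = 2.83
D: 1 + 2.83 = 3.83
E: 1 + (0.25×1 + 0.22×2.83 + 0.53×2) = 2.9326
F: 1 + 2.9326 = 3.9326
G: 1 + 2.9326 = 3.9326
H: 1 + 3.9326 = 4.9326

2.93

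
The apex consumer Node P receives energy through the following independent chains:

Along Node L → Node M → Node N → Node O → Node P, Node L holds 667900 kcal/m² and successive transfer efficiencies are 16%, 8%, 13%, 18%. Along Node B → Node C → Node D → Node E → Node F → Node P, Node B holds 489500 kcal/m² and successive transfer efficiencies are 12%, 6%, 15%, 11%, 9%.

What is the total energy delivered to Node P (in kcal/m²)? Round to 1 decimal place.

Via Node L: 667900 × 0.16 × 0.08 × 0.13 × 0.18 = 200.049408 kcal/m²
Via Node B: 489500 × 0.12 × 0.06 × 0.15 × 0.11 × 0.09 = 5.233734 kcal/m²
Total at Node P: 200.049408 + 5.233734 = 205.283142 kcal/m²

205.3 kcal/m²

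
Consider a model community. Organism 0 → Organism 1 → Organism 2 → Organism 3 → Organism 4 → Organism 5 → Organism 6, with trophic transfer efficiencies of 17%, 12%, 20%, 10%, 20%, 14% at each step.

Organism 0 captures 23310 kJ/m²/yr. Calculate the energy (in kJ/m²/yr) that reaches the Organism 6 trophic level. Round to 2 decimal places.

0.27 kJ/m²/yr

Organism 1: 23310 × 0.17 = 3962.7 kJ/m²/yr
Organism 2: 3962.7 × 0.12 = 475.524 kJ/m²/yr
Organism 3: 475.524 × 0.2 = 95.1048 kJ/m²/yr
Organism 4: 95.1048 × 0.1 = 9.51048 kJ/m²/yr
Organism 5: 9.51048 × 0.2 = 1.902096 kJ/m²/yr
Organism 6: 1.902096 × 0.14 = 0.26629344 kJ/m²/yr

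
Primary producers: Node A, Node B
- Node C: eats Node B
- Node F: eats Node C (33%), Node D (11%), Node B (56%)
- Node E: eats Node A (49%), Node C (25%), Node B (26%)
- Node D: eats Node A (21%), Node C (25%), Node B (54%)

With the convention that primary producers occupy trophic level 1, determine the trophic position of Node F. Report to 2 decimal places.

Node C: 1 + 1 = 2
Node D: 1 + (0.21×1 + 0.25×2 + 0.54×1) = 2.25
Node E: 1 + (0.49×1 + 0.25×2 + 0.26×1) = 2.25
Node F: 1 + (0.33×2 + 0.11×2.25 + 0.56×1) = 2.4675

2.47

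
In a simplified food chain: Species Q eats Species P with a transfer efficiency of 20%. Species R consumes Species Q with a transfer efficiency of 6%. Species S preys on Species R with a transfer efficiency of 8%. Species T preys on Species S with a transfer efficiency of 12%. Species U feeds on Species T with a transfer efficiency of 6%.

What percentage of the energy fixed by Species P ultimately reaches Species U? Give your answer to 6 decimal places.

Product of link efficiencies: 0.2 × 0.06 × 0.08 × 0.12 × 0.06 = 0.000006912
As a percentage: 0.000006912 × 100 = 0.000691%

0.000691%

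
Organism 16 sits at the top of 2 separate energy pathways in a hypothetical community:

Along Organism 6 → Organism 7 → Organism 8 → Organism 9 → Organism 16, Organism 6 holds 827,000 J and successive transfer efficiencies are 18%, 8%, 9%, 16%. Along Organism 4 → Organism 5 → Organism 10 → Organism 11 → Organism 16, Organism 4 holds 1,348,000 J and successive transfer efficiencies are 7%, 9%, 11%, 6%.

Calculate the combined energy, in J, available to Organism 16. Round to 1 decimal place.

Via Organism 6: 827000 × 0.18 × 0.08 × 0.09 × 0.16 = 171.48672 J
Via Organism 4: 1348000 × 0.07 × 0.09 × 0.11 × 0.06 = 56.04984 J
Total at Organism 16: 171.48672 + 56.04984 = 227.53656 J

227.5 J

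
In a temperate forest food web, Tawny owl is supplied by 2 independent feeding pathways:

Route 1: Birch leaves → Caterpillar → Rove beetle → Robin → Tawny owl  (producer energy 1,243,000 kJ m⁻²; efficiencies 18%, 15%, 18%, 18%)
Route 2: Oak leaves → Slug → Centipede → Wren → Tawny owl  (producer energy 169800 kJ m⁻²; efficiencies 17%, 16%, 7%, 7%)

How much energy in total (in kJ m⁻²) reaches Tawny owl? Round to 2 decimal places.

1110.01 kJ m⁻²

Route 1: 1243000 × 0.18 × 0.15 × 0.18 × 0.18 = 1087.3764 kJ m⁻²
Route 2: 169800 × 0.17 × 0.16 × 0.07 × 0.07 = 22.630944 kJ m⁻²
Total at Tawny owl: 1087.3764 + 22.630944 = 1110.007344 kJ m⁻²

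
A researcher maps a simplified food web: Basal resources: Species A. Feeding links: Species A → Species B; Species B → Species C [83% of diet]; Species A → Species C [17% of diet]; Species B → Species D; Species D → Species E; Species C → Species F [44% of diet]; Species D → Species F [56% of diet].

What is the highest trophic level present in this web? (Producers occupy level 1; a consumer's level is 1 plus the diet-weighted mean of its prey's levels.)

4

Species B: 1 + 1 = 2
Species C: 1 + (0.83×2 + 0.17×1) = 2.83
Species D: 1 + 2 = 3
Species E: 1 + 3 = 4
Species F: 1 + (0.44×2.83 + 0.56×3) = 3.9252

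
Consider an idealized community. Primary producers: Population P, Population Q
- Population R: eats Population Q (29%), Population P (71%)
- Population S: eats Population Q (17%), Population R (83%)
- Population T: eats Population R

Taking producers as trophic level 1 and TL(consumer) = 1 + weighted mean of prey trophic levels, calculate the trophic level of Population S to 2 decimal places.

Population R: 1 + (0.29×1 + 0.71×1) = 2
Population S: 1 + (0.17×1 + 0.83×2) = 2.83
Population T: 1 + 2 = 3

2.83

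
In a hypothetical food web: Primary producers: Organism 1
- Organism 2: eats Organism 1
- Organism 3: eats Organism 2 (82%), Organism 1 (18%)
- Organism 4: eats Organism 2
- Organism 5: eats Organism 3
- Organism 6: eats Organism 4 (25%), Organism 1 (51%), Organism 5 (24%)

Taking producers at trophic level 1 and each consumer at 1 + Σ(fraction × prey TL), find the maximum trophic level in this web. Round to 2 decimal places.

3.82

Organism 2: 1 + 1 = 2
Organism 3: 1 + (0.82×2 + 0.18×1) = 2.82
Organism 4: 1 + 2 = 3
Organism 5: 1 + 2.82 = 3.82
Organism 6: 1 + (0.25×3 + 0.51×1 + 0.24×3.82) = 3.1768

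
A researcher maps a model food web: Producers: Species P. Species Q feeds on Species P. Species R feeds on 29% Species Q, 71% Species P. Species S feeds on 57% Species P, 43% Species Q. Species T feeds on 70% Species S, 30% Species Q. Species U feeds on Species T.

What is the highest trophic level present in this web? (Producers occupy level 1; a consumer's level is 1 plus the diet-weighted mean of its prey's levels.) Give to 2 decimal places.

4.30

Species Q: 1 + 1 = 2
Species R: 1 + (0.29×2 + 0.71×1) = 2.29
Species S: 1 + (0.57×1 + 0.43×2) = 2.43
Species T: 1 + (0.7×2.43 + 0.3×2) = 3.301
Species U: 1 + 3.301 = 4.301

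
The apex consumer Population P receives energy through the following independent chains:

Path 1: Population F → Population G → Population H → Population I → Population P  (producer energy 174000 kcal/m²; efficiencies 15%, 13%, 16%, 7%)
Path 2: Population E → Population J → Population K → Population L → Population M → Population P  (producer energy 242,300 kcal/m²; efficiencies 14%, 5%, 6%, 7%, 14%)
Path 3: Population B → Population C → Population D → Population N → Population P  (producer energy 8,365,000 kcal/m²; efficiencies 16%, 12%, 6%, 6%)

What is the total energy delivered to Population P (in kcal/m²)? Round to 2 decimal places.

Path 1: 174000 × 0.15 × 0.13 × 0.16 × 0.07 = 38.0016 kcal/m²
Path 2: 242300 × 0.14 × 0.05 × 0.06 × 0.07 × 0.14 = 0.9973068 kcal/m²
Path 3: 8365000 × 0.16 × 0.12 × 0.06 × 0.06 = 578.1888 kcal/m²
Total at Population P: 38.0016 + 0.9973068 + 578.1888 = 617.1877068 kcal/m²

617.19 kcal/m²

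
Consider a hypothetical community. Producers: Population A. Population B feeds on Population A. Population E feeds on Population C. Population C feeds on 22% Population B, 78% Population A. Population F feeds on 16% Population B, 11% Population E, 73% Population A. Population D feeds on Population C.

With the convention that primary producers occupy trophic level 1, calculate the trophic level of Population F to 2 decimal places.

Population B: 1 + 1 = 2
Population C: 1 + (0.22×2 + 0.78×1) = 2.22
Population D: 1 + 2.22 = 3.22
Population E: 1 + 2.22 = 3.22
Population F: 1 + (0.16×2 + 0.11×3.22 + 0.73×1) = 2.4042

2.40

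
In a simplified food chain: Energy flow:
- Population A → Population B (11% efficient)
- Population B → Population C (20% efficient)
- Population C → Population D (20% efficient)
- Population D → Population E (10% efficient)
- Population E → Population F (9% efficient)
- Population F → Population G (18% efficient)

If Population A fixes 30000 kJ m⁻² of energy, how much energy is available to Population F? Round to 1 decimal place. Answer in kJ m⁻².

Population B: 30000 × 0.11 = 3300 kJ m⁻²
Population C: 3300 × 0.2 = 660 kJ m⁻²
Population D: 660 × 0.2 = 132 kJ m⁻²
Population E: 132 × 0.1 = 13.2 kJ m⁻²
Population F: 13.2 × 0.09 = 1.188 kJ m⁻²

1.2 kJ m⁻²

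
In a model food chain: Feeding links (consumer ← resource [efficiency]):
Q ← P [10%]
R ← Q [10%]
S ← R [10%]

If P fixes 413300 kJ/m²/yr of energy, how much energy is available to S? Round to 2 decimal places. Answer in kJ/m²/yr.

413.30 kJ/m²/yr

Q: 413300 × 0.1 = 41330 kJ/m²/yr
R: 41330 × 0.1 = 4133 kJ/m²/yr
S: 4133 × 0.1 = 413.3 kJ/m²/yr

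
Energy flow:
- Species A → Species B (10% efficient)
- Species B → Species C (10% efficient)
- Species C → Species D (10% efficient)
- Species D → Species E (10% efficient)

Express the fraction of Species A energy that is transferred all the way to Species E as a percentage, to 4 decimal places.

Product of link efficiencies: 0.1 × 0.1 × 0.1 × 0.1 = 0.0001
As a percentage: 0.0001 × 100 = 0.0100%

0.0100%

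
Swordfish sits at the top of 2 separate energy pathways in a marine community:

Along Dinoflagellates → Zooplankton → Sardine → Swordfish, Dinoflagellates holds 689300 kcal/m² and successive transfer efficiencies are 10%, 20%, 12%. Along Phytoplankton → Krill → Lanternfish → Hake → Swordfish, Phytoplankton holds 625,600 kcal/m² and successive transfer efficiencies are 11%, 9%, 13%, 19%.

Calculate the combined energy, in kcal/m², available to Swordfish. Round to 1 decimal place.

1807.3 kcal/m²

Via Dinoflagellates: 689300 × 0.1 × 0.2 × 0.12 = 1654.32 kcal/m²
Via Phytoplankton: 625600 × 0.11 × 0.09 × 0.13 × 0.19 = 152.977968 kcal/m²
Total at Swordfish: 1654.32 + 152.977968 = 1807.297968 kcal/m²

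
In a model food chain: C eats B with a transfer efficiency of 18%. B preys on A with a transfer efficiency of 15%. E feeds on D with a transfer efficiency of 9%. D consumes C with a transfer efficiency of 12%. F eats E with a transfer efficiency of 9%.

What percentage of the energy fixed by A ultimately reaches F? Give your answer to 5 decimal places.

0.00262%

Product of link efficiencies: 0.15 × 0.18 × 0.12 × 0.09 × 0.09 = 0.000026244
As a percentage: 0.000026244 × 100 = 0.00262%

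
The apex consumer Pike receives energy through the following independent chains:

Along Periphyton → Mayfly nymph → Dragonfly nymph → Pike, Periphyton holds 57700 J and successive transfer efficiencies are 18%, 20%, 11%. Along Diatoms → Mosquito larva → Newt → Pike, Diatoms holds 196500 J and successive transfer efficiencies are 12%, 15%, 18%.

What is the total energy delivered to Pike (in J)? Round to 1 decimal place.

Via Periphyton: 57700 × 0.18 × 0.2 × 0.11 = 228.492 J
Via Diatoms: 196500 × 0.12 × 0.15 × 0.18 = 636.66 J
Total at Pike: 228.492 + 636.66 = 865.152 J

865.2 J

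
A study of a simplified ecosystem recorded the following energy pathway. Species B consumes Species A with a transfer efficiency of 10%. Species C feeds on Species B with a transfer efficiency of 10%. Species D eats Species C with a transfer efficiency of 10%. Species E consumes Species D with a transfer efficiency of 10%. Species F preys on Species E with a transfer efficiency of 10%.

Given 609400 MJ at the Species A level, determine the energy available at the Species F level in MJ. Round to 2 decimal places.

Species B: 609400 × 0.1 = 60940 MJ
Species C: 60940 × 0.1 = 6094 MJ
Species D: 6094 × 0.1 = 609.4 MJ
Species E: 609.4 × 0.1 = 60.94 MJ
Species F: 60.94 × 0.1 = 6.094 MJ

6.09 MJ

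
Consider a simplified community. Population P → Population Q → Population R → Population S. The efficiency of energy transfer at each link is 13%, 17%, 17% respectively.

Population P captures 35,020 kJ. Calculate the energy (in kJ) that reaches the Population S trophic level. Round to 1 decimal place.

Population Q: 35020 × 0.13 = 4552.6 kJ
Population R: 4552.6 × 0.17 = 773.942 kJ
Population S: 773.942 × 0.17 = 131.57014 kJ

131.6 kJ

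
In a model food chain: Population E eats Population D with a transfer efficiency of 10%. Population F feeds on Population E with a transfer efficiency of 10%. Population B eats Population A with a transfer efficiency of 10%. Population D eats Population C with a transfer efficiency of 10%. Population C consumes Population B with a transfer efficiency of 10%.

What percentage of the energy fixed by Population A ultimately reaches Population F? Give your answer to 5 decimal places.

Product of link efficiencies: 0.1 × 0.1 × 0.1 × 0.1 × 0.1 = 0.00001
As a percentage: 0.00001 × 100 = 0.00100%

0.00100%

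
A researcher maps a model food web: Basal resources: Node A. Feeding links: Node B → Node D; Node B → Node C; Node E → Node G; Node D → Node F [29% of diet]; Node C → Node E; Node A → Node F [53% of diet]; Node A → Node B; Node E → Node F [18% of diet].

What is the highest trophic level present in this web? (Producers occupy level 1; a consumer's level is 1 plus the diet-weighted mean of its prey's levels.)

5

Node B: 1 + 1 = 2
Node C: 1 + 2 = 3
Node D: 1 + 2 = 3
Node E: 1 + 3 = 4
Node F: 1 + (0.53×1 + 0.29×3 + 0.18×4) = 3.12
Node G: 1 + 4 = 5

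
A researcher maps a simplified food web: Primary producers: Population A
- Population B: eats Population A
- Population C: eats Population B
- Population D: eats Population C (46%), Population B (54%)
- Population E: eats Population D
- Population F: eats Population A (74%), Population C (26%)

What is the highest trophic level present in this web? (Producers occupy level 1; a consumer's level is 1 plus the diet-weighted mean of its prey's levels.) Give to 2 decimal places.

Population B: 1 + 1 = 2
Population C: 1 + 2 = 3
Population D: 1 + (0.46×3 + 0.54×2) = 3.46
Population E: 1 + 3.46 = 4.46
Population F: 1 + (0.74×1 + 0.26×3) = 2.52

4.46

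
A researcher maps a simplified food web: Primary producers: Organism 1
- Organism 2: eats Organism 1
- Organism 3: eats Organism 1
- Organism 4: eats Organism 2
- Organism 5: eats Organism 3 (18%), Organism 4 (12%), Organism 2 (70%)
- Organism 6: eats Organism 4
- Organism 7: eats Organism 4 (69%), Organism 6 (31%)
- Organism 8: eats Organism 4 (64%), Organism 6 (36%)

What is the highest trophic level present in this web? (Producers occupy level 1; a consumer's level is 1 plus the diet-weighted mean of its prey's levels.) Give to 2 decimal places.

4.36

Organism 2: 1 + 1 = 2
Organism 3: 1 + 1 = 2
Organism 4: 1 + 2 = 3
Organism 5: 1 + (0.18×2 + 0.12×3 + 0.7×2) = 3.12
Organism 6: 1 + 3 = 4
Organism 7: 1 + (0.69×3 + 0.31×4) = 4.31
Organism 8: 1 + (0.64×3 + 0.36×4) = 4.36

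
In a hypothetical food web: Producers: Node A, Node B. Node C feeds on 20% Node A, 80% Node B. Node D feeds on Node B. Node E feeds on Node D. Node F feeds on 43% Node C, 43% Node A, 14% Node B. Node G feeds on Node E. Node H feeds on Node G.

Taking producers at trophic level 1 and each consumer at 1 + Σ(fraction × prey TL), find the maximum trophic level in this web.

Node C: 1 + (0.2×1 + 0.8×1) = 2
Node D: 1 + 1 = 2
Node E: 1 + 2 = 3
Node F: 1 + (0.43×2 + 0.43×1 + 0.14×1) = 2.43
Node G: 1 + 3 = 4
Node H: 1 + 4 = 5

5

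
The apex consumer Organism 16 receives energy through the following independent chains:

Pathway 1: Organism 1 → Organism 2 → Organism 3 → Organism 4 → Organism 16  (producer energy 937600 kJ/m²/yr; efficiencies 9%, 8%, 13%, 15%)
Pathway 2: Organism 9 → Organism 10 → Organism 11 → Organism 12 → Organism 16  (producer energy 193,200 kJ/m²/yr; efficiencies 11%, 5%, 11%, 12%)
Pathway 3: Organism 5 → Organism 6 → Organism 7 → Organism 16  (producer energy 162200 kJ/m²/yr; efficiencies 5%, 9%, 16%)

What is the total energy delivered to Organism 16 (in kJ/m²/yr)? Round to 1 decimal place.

262.4 kJ/m²/yr

Pathway 1: 937600 × 0.09 × 0.08 × 0.13 × 0.15 = 131.63904 kJ/m²/yr
Pathway 2: 193200 × 0.11 × 0.05 × 0.11 × 0.12 = 14.02632 kJ/m²/yr
Pathway 3: 162200 × 0.05 × 0.09 × 0.16 = 116.784 kJ/m²/yr
Total at Organism 16: 131.63904 + 14.02632 + 116.784 = 262.44936 kJ/m²/yr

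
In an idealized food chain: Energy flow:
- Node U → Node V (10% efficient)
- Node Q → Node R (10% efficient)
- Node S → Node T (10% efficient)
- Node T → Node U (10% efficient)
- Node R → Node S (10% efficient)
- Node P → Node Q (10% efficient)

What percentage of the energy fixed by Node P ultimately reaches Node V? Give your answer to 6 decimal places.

0.000100%

Product of link efficiencies: 0.1 × 0.1 × 0.1 × 0.1 × 0.1 × 0.1 = 0.000001
As a percentage: 0.000001 × 100 = 0.000100%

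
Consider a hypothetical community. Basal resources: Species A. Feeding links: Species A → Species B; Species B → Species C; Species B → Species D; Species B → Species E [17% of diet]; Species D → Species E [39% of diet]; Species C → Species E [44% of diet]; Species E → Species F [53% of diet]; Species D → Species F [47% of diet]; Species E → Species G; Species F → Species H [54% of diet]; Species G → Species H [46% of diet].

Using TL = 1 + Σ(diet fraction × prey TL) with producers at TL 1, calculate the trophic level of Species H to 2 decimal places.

5.62

Species B: 1 + 1 = 2
Species C: 1 + 2 = 3
Species D: 1 + 2 = 3
Species E: 1 + (0.17×2 + 0.39×3 + 0.44×3) = 3.83
Species F: 1 + (0.53×3.83 + 0.47×3) = 4.4399
Species G: 1 + 3.83 = 4.83
Species H: 1 + (0.54×4.4399 + 0.46×4.83) = 5.619346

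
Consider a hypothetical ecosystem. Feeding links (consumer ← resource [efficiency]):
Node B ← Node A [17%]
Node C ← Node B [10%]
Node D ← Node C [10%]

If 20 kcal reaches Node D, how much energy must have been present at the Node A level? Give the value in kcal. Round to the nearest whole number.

Cumulative transfer efficiency: 0.17 × 0.1 × 0.1 = 0.0017
Node A energy = 20 / 0.0017 = 11765 kcal

11765 kcal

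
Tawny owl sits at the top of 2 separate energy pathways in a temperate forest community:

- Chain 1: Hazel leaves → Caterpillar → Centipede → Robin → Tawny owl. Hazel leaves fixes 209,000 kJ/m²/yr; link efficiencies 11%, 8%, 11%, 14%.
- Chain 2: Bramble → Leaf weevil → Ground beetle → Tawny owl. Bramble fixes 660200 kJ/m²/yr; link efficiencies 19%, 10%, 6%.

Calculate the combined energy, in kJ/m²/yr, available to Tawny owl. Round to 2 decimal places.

Chain 1: 209000 × 0.11 × 0.08 × 0.11 × 0.14 = 28.32368 kJ/m²/yr
Chain 2: 660200 × 0.19 × 0.1 × 0.06 = 752.628 kJ/m²/yr
Total at Tawny owl: 28.32368 + 752.628 = 780.95168 kJ/m²/yr

780.95 kJ/m²/yr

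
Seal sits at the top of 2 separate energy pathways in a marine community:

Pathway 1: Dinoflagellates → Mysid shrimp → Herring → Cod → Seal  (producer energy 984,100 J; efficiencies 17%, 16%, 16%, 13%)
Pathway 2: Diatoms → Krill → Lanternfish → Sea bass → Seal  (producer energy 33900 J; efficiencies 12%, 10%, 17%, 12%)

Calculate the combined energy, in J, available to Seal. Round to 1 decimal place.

Pathway 1: 984100 × 0.17 × 0.16 × 0.16 × 0.13 = 556.764416 J
Pathway 2: 33900 × 0.12 × 0.1 × 0.17 × 0.12 = 8.29872 J
Total at Seal: 556.764416 + 8.29872 = 565.063136 J

565.1 J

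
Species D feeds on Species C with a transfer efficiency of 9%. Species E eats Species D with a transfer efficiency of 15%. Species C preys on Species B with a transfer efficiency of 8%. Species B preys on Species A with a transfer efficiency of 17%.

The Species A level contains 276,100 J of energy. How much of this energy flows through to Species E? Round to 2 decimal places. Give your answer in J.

Species B: 276100 × 0.17 = 46937 J
Species C: 46937 × 0.08 = 3754.96 J
Species D: 3754.96 × 0.09 = 337.9464 J
Species E: 337.9464 × 0.15 = 50.69196 J

50.69 J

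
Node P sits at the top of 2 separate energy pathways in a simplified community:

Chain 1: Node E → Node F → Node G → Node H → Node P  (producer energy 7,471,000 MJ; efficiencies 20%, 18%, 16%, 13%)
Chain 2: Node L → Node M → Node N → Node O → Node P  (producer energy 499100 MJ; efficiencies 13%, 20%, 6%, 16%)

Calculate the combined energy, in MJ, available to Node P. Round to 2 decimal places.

Chain 1: 7471000 × 0.2 × 0.18 × 0.16 × 0.13 = 5594.2848 MJ
Chain 2: 499100 × 0.13 × 0.2 × 0.06 × 0.16 = 124.57536 MJ
Total at Node P: 5594.2848 + 124.57536 = 5718.86016 MJ

5718.86 MJ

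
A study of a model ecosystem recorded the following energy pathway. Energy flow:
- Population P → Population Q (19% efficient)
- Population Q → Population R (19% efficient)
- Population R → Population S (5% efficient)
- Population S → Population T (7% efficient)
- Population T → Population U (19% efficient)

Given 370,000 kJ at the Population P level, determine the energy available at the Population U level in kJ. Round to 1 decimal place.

8.9 kJ

Population Q: 370000 × 0.19 = 70300 kJ
Population R: 70300 × 0.19 = 13357 kJ
Population S: 13357 × 0.05 = 667.85 kJ
Population T: 667.85 × 0.07 = 46.7495 kJ
Population U: 46.7495 × 0.19 = 8.882405 kJ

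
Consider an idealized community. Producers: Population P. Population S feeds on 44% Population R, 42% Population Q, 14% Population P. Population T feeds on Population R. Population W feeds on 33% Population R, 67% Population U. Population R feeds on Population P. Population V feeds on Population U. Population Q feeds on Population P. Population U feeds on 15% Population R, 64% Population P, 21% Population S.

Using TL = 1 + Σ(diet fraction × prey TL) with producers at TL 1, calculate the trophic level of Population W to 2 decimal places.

Population Q: 1 + 1 = 2
Population R: 1 + 1 = 2
Population S: 1 + (0.44×2 + 0.42×2 + 0.14×1) = 2.86
Population T: 1 + 2 = 3
Population U: 1 + (0.15×2 + 0.64×1 + 0.21×2.86) = 2.5406
Population V: 1 + 2.5406 = 3.5406
Population W: 1 + (0.33×2 + 0.67×2.5406) = 3.362202

3.36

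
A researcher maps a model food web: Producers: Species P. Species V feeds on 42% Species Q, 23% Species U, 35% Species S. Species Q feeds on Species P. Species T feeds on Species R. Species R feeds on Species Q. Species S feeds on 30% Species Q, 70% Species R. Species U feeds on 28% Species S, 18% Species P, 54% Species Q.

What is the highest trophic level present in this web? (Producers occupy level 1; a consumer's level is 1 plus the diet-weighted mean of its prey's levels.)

4

Species Q: 1 + 1 = 2
Species R: 1 + 2 = 3
Species S: 1 + (0.3×2 + 0.7×3) = 3.7
Species T: 1 + 3 = 4
Species U: 1 + (0.28×3.7 + 0.18×1 + 0.54×2) = 3.296
Species V: 1 + (0.42×2 + 0.23×3.296 + 0.35×3.7) = 3.89308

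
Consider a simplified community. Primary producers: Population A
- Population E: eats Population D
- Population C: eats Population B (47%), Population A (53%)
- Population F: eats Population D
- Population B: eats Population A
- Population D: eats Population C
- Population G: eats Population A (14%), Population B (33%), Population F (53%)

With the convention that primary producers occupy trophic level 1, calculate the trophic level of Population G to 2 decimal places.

Population B: 1 + 1 = 2
Population C: 1 + (0.47×2 + 0.53×1) = 2.47
Population D: 1 + 2.47 = 3.47
Population E: 1 + 3.47 = 4.47
Population F: 1 + 3.47 = 4.47
Population G: 1 + (0.14×1 + 0.33×2 + 0.53×4.47) = 4.1691

4.17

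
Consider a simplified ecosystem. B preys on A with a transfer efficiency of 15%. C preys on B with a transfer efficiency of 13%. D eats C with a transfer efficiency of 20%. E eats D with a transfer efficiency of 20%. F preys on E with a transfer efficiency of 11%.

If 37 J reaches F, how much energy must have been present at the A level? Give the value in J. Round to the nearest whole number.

Cumulative transfer efficiency: 0.15 × 0.13 × 0.2 × 0.2 × 0.11 = 0.0000858
A energy = 37 / 0.0000858 = 431235 J

431235 J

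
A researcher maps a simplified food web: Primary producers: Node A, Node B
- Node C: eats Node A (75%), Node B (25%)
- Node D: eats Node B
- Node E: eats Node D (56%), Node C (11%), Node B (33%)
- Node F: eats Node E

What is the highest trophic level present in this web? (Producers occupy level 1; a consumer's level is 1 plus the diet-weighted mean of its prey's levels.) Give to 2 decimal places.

3.67

Node C: 1 + (0.75×1 + 0.25×1) = 2
Node D: 1 + 1 = 2
Node E: 1 + (0.56×2 + 0.11×2 + 0.33×1) = 2.67
Node F: 1 + 2.67 = 3.67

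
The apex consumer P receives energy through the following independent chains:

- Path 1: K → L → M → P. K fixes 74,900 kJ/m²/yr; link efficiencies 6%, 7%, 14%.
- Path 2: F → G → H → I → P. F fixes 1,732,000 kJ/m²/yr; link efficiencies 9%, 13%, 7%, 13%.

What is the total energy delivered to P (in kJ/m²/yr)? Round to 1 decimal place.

Path 1: 74900 × 0.06 × 0.07 × 0.14 = 44.0412 kJ/m²/yr
Path 2: 1732000 × 0.09 × 0.13 × 0.07 × 0.13 = 184.40604 kJ/m²/yr
Total at P: 44.0412 + 184.40604 = 228.44724 kJ/m²/yr

228.4 kJ/m²/yr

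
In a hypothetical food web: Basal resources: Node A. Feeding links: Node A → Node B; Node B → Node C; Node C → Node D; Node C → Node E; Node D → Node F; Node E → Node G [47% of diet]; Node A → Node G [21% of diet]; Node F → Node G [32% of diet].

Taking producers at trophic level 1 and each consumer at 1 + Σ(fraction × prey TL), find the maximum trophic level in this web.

5

Node B: 1 + 1 = 2
Node C: 1 + 2 = 3
Node D: 1 + 3 = 4
Node E: 1 + 3 = 4
Node F: 1 + 4 = 5
Node G: 1 + (0.47×4 + 0.21×1 + 0.32×5) = 4.69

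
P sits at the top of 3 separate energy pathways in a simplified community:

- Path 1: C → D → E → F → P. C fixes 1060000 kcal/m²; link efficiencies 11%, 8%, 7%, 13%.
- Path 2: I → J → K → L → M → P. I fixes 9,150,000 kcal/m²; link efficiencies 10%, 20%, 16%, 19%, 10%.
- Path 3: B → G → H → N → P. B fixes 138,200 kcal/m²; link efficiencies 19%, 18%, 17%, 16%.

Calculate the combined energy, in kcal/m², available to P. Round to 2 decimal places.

Path 1: 1060000 × 0.11 × 0.08 × 0.07 × 0.13 = 84.8848 kcal/m²
Path 2: 9150000 × 0.1 × 0.2 × 0.16 × 0.19 × 0.1 = 556.32 kcal/m²
Path 3: 138200 × 0.19 × 0.18 × 0.17 × 0.16 = 128.559168 kcal/m²
Total at P: 84.8848 + 556.32 + 128.559168 = 769.763968 kcal/m²

769.76 kcal/m²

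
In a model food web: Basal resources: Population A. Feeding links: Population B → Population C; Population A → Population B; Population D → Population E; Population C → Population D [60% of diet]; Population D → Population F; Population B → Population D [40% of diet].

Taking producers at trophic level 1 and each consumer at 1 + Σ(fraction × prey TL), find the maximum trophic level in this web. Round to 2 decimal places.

Population B: 1 + 1 = 2
Population C: 1 + 2 = 3
Population D: 1 + (0.4×2 + 0.6×3) = 3.6
Population E: 1 + 3.6 = 4.6
Population F: 1 + 3.6 = 4.6

4.60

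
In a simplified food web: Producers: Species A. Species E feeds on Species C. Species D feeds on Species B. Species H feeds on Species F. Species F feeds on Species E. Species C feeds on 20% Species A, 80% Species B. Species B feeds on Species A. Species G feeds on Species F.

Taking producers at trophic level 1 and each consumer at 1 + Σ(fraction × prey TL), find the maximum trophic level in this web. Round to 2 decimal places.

Species B: 1 + 1 = 2
Species C: 1 + (0.2×1 + 0.8×2) = 2.8
Species D: 1 + 2 = 3
Species E: 1 + 2.8 = 3.8
Species F: 1 + 3.8 = 4.8
Species G: 1 + 4.8 = 5.8
Species H: 1 + 4.8 = 5.8

5.80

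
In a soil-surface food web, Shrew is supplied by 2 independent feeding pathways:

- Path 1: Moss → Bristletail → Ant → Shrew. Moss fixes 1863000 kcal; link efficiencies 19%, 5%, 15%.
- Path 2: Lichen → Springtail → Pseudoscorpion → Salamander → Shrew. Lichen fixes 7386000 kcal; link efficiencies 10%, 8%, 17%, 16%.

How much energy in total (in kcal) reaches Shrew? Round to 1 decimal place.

4262.0 kcal

Path 1: 1863000 × 0.19 × 0.05 × 0.15 = 2654.775 kcal
Path 2: 7386000 × 0.1 × 0.08 × 0.17 × 0.16 = 1607.1936 kcal
Total at Shrew: 2654.775 + 1607.1936 = 4261.9686 kcal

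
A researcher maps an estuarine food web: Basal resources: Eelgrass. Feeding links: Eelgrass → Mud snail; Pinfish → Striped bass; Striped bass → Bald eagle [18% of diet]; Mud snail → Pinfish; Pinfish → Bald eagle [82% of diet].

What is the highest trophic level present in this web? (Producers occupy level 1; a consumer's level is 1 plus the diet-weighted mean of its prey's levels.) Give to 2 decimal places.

Mud snail: 1 + 1 = 2
Pinfish: 1 + 2 = 3
Striped bass: 1 + 3 = 4
Bald eagle: 1 + (0.18×4 + 0.82×3) = 4.18

4.18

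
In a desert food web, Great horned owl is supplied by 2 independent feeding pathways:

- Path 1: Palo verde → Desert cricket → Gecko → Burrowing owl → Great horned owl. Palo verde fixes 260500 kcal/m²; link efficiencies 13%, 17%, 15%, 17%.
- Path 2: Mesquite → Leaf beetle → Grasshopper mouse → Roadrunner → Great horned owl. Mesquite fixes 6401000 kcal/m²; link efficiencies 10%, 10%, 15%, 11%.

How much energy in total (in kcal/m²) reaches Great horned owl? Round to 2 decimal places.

1202.97 kcal/m²

Path 1: 260500 × 0.13 × 0.17 × 0.15 × 0.17 = 146.804775 kcal/m²
Path 2: 6401000 × 0.1 × 0.1 × 0.15 × 0.11 = 1056.165 kcal/m²
Total at Great horned owl: 146.804775 + 1056.165 = 1202.969775 kcal/m²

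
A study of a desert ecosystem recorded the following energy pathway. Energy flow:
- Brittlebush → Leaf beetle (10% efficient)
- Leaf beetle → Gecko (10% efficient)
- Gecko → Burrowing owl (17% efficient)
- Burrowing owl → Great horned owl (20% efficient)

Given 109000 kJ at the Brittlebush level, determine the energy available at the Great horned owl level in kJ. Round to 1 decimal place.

37.1 kJ

Leaf beetle: 109000 × 0.1 = 10900 kJ
Gecko: 10900 × 0.1 = 1090 kJ
Burrowing owl: 1090 × 0.17 = 185.3 kJ
Great horned owl: 185.3 × 0.2 = 37.06 kJ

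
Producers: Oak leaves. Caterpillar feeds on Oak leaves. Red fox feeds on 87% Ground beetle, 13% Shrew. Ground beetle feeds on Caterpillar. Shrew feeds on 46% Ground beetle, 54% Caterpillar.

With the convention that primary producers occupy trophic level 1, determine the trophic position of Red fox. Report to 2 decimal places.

4.06

Caterpillar: 1 + 1 = 2
Ground beetle: 1 + 2 = 3
Shrew: 1 + (0.46×3 + 0.54×2) = 3.46
Red fox: 1 + (0.87×3 + 0.13×3.46) = 4.0598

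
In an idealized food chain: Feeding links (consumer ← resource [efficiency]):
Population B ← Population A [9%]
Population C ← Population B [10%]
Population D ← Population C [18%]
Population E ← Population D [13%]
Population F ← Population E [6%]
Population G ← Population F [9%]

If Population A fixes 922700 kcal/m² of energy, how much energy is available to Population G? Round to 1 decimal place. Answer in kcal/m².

Population B: 922700 × 0.09 = 83043 kcal/m²
Population C: 83043 × 0.1 = 8304.3 kcal/m²
Population D: 8304.3 × 0.18 = 1494.774 kcal/m²
Population E: 1494.774 × 0.13 = 194.32062 kcal/m²
Population F: 194.32062 × 0.06 = 11.6592372 kcal/m²
Population G: 11.6592372 × 0.09 = 1.049331348 kcal/m²

1.0 kcal/m²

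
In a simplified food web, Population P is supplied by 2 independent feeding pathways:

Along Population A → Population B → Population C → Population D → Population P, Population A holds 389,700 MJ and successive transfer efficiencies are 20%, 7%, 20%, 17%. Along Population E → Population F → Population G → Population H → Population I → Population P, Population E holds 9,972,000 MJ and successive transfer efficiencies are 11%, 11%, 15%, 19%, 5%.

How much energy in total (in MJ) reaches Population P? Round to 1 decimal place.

Via Population A: 389700 × 0.2 × 0.07 × 0.2 × 0.17 = 185.4972 MJ
Via Population E: 9972000 × 0.11 × 0.11 × 0.15 × 0.19 × 0.05 = 171.94221 MJ
Total at Population P: 185.4972 + 171.94221 = 357.43941 MJ

357.4 MJ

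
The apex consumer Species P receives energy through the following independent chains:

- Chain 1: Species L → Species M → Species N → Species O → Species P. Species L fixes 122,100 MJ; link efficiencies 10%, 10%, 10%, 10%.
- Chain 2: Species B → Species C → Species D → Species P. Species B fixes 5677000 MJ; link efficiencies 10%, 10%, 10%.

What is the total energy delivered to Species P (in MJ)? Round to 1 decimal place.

5689.2 MJ

Chain 1: 122100 × 0.1 × 0.1 × 0.1 × 0.1 = 12.21 MJ
Chain 2: 5677000 × 0.1 × 0.1 × 0.1 = 5677 MJ
Total at Species P: 12.21 + 5677 = 5689.21 MJ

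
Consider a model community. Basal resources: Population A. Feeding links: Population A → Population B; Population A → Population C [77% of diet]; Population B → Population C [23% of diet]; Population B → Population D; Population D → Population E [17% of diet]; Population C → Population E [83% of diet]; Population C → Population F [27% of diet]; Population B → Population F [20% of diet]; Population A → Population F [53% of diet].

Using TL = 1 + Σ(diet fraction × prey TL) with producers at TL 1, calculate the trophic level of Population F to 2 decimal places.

2.53

Population B: 1 + 1 = 2
Population C: 1 + (0.77×1 + 0.23×2) = 2.23
Population D: 1 + 2 = 3
Population E: 1 + (0.17×3 + 0.83×2.23) = 3.3609
Population F: 1 + (0.27×2.23 + 0.2×2 + 0.53×1) = 2.5321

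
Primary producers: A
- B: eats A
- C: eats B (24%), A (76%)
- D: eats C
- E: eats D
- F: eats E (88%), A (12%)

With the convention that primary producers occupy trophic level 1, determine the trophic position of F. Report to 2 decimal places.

4.85

B: 1 + 1 = 2
C: 1 + (0.24×2 + 0.76×1) = 2.24
D: 1 + 2.24 = 3.24
E: 1 + 3.24 = 4.24
F: 1 + (0.88×4.24 + 0.12×1) = 4.8512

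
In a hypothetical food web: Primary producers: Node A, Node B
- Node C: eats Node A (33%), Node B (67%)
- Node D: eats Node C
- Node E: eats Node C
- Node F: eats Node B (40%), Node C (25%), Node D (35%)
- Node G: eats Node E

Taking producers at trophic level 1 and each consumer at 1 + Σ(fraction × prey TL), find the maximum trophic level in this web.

Node C: 1 + (0.33×1 + 0.67×1) = 2
Node D: 1 + 2 = 3
Node E: 1 + 2 = 3
Node F: 1 + (0.4×1 + 0.25×2 + 0.35×3) = 2.95
Node G: 1 + 3 = 4

4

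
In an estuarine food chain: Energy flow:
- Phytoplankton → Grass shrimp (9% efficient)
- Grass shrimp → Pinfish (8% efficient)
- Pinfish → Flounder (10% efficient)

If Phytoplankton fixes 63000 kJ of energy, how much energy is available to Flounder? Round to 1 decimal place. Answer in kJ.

45.4 kJ

Grass shrimp: 63000 × 0.09 = 5670 kJ
Pinfish: 5670 × 0.08 = 453.6 kJ
Flounder: 453.6 × 0.1 = 45.36 kJ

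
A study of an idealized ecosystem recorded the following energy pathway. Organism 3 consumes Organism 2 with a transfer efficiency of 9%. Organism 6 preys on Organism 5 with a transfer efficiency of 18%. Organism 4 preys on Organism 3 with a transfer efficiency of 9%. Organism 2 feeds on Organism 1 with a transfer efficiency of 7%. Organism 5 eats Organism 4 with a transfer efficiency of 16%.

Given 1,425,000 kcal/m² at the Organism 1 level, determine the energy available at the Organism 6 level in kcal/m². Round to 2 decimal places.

Organism 2: 1425000 × 0.07 = 99750 kcal/m²
Organism 3: 99750 × 0.09 = 8977.5 kcal/m²
Organism 4: 8977.5 × 0.09 = 807.975 kcal/m²
Organism 5: 807.975 × 0.16 = 129.276 kcal/m²
Organism 6: 129.276 × 0.18 = 23.26968 kcal/m²

23.27 kcal/m²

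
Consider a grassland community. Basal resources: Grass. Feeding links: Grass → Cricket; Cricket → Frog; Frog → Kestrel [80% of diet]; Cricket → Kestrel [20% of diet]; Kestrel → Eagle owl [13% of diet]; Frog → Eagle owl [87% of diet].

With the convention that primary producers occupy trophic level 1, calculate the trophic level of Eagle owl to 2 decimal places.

4.10

Cricket: 1 + 1 = 2
Frog: 1 + 2 = 3
Kestrel: 1 + (0.8×3 + 0.2×2) = 3.8
Eagle owl: 1 + (0.13×3.8 + 0.87×3) = 4.104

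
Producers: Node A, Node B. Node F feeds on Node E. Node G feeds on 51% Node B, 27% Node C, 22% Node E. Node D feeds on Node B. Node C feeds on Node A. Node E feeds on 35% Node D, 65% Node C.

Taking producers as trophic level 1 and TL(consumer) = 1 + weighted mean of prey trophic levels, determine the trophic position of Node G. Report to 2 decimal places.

Node C: 1 + 1 = 2
Node D: 1 + 1 = 2
Node E: 1 + (0.35×2 + 0.65×2) = 3
Node F: 1 + 3 = 4
Node G: 1 + (0.51×1 + 0.27×2 + 0.22×3) = 2.71

2.71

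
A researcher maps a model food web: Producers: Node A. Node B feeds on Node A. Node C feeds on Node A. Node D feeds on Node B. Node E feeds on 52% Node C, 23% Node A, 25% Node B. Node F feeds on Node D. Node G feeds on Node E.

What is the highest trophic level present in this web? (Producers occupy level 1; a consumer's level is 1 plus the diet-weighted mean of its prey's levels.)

Node B: 1 + 1 = 2
Node C: 1 + 1 = 2
Node D: 1 + 2 = 3
Node E: 1 + (0.52×2 + 0.23×1 + 0.25×2) = 2.77
Node F: 1 + 3 = 4
Node G: 1 + 2.77 = 3.77

4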